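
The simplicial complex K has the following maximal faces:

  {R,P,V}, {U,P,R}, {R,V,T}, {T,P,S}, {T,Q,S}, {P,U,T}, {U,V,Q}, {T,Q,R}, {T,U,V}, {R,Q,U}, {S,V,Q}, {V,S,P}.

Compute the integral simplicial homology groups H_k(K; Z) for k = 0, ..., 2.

H_0 = Z,  H_1 = Z_2,  H_2 = 0.

We work with the vertex ordering P < Q < R < S < T < U < V. The simplices of K, each written with vertices in increasing order, are:

  0-simplices (7): P, Q, R, S, T, U, V
  1-simplices (18): PR, PS, PT, PU, PV, QR, QS, QT, QU, QV, RT, RU, RV, ST, SV, TU, TV, UV
  2-simplices (12): PRU, PRV, PST, PSV, PTU, QRT, QRU, QST, QSV, QUV, RTV, TUV

giving chain groups C_0 ≅ Z^7, C_1 ≅ Z^18, C_2 ≅ Z^12.

∂_1: C_1 → C_0 sends each edge [p,q] (with p < q) to q − p. For instance
  ∂RV = V − R.
The resulting 7×18 matrix has rank 6, and its Smith normal form has invariant factors (1,1,1,1,1,1).

Boundary ∂_2: C_2 → C_1 maps a triangle to the signed sum of its edges. For instance
  ∂TUV = UV − TV + TU,
  ∂PSV = SV − PV + PS.
The resulting 18×12 matrix has rank 12, and its Smith normal form has invariant factors (1,1,1,1,1,1,1,1,1,1,1,2).

Reading off H_k = ker ∂_k / im ∂_{k+1}:

  H_0: rank C_0 − rank ∂_1 = 7 − 6 = 1, and the invariant factors of ∂_1 are all 1, so H_0 = Z.
  H_1: rank ker ∂_1 − rank ∂_2 = (18 − 6) − 12 = 0, and ∂_2 has invariant factor 2 > 1, so H_1 = Z_2.
  H_2: rank ker ∂_2 − rank ∂_3 = (12 − 12) − 0 = 0, and there is no ∂_3, so H_2 = 0.

As a check, the Euler characteristic is 7 − 18 + 12 = 1, which agrees with 1 − 0 + 0 = 1.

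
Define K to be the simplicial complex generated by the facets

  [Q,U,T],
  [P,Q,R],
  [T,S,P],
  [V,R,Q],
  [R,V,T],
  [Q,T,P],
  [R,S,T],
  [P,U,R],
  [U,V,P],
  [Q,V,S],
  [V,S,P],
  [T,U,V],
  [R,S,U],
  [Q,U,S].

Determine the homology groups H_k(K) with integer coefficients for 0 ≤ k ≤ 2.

H_0 ≅ Z,  H_1 ≅ Z^2,  H_2 ≅ Z.

K has 7 vertices, 21 edges, 14 triangles.
rank ∂_0 = 0, rank ∂_1 = 6 ⇒ b_0 = 7 − 0 − 6 = 1; all invariant factors of ∂_1 are 1 so no torsion. So H_0 ≅ Z.
rank ∂_1 = 6, rank ∂_2 = 13 ⇒ b_1 = 21 − 6 − 13 = 2; all invariant factors of ∂_2 are 1 so no torsion. So H_1 ≅ Z^2.
rank ∂_2 = 13, rank ∂_3 = 0 ⇒ b_2 = 14 − 13 − 0 = 1. So H_2 ≅ Z.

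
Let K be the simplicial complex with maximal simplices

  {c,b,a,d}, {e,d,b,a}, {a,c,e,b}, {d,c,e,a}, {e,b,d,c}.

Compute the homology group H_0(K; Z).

Take the total order a < b < c < d < e on the vertex set. Then K (dimension 3) consists of the simplices:

  0-simplices (5): a, b, c, d, e
  1-simplices (10): ab, ac, ad, ae, bc, bd, be, cd, ce, de
  2-simplices (10): abc, abd, abe, acd, ace, ade, bcd, bce, bde, cde
  3-simplices (5): abcd, abce, abde, acde, bcde

giving chain groups C_0 ≅ Z^5, C_1 ≅ Z^10, C_2 ≅ Z^10, C_3 ≅ Z^5.

∂_1: C_1 → C_0 is given by ∂[p,q] = [q] − [p]. For instance
  ∂bd = d − b.
The 5×10 boundary matrix has rank 4 and Smith normal form diag(1,1,1,1).

Boundary ∂_2: C_2 → C_1 acts by ∂[p,q,r] = [q,r] − [p,r] + [p,q]. For instance
  ∂bde = de − be + bd,
  ∂bce = ce − be + bc.
This gives a 10×10 integer matrix of rank 6; reducing to Smith normal form yields diagonal entries (1,1,1,1,1,1).

The boundary map ∂_3: C_3 → C_2 sends each 3-simplex σ to the alternating sum Σ_i (−1)^i (σ with its i-th vertex removed). For instance
  ∂bcde = cde − bde + bce − bcd,
  ∂abcd = bcd − acd + abd − abc.
This gives a 10×5 integer matrix of rank 4; reducing to Smith normal form yields diagonal entries (1,1,1,1).

Now H_k = ker ∂_k / im ∂_{k+1}, so:

  H_0: rank C_0 − rank ∂_1 = 5 − 4 = 1, and the invariant factors of ∂_1 are all 1, so H_0 ≅ Z.

(K is a triangulation of the 3-sphere S^3.)

H_0 ≅ Z.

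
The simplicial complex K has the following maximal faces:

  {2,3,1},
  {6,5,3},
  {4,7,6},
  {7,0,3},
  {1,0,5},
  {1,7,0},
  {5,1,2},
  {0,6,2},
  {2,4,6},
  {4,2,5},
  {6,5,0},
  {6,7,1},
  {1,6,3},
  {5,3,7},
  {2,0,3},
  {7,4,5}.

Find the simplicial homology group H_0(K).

H_0 = Z.

Fix the vertex order 0 < 1 < 2 < 3 < 4 < 5 < 6 < 7 and write every simplex with vertices in increasing order. Then dim K = 2 and the simplices of K are:

  0-simplices (8): [0], [1], [2], [3], [4], [5], [6], [7]
  1-simplices (24): (24 of them)
  2-simplices (16): [0,1,5], [0,1,7], [0,2,3], [0,2,6], [0,3,7], [0,5,6], [1,2,3], [1,2,5], [1,3,6], [1,6,7], [2,4,5], [2,4,6], [3,5,6], [3,5,7], [4,5,7], [4,6,7]

giving chain groups C_0 ≅ Z^8, C_1 ≅ Z^24, C_2 ≅ Z^16.

The boundary map ∂_1: C_1 → C_0 maps an edge to its endpoints' difference, ∂[p,q] = q − p. For instance
  ∂[2,6] = [6] − [2].
As a 8×24 matrix over Z this has rank 7, with invariant factors (1,1,1,1,1,1,1).

Boundary ∂_2: C_2 → C_1 acts by ∂[p,q,r] = [q,r] − [p,r] + [p,q]. For instance
  ∂[3,5,7] = [5,7] − [3,7] + [3,5],
  ∂[0,1,7] = [1,7] − [0,7] + [0,1].
The resulting 24×16 matrix has rank 15, and its Smith normal form has invariant factors (1,1,1,1,1,1,1,1,1,1,1,1,1,1,1).

Reading off H_k = ker ∂_k / im ∂_{k+1}:

  H_0: rank C_0 − rank ∂_1 = 8 − 7 = 1, and the invariant factors of ∂_1 are all 1, so H_0 ≅ Z.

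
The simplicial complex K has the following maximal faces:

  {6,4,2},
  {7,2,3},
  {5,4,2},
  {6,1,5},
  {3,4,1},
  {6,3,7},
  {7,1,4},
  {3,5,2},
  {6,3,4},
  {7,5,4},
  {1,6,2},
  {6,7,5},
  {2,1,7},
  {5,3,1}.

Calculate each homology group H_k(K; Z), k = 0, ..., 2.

H_0 ≅ Z,  H_1 ≅ Z^2,  H_2 ≅ Z.

We work with the vertex ordering 1 < 2 < 3 < 4 < 5 < 6 < 7. The simplices of K, each written with vertices in increasing order, are:

  0-simplices (7): [1], [2], [3], [4], [5], [6], [7]
  1-simplices (21): [1,2], [1,3], [1,4], [1,5], [1,6], [1,7], [2,3], [2,4], [2,5], [2,6], [2,7], [3,4], [3,5], [3,6], [3,7], [4,5], [4,6], [4,7], [5,6], [5,7], [6,7]
  2-simplices (14): [1,2,6], [1,2,7], [1,3,4], [1,3,5], [1,4,7], [1,5,6], [2,3,5], [2,3,7], [2,4,5], [2,4,6], [3,4,6], [3,6,7], [4,5,7], [5,6,7]

Hence C_0 ≅ Z^7, C_1 ≅ Z^21, C_2 ≅ Z^14.

The boundary map ∂_1: C_1 → C_0 sends each edge [p,q] (with p < q) to q − p.
As a 7×21 matrix over Z this has rank 6, with invariant factors (1,1,1,1,1,1).

Boundary ∂_2: C_2 → C_1 sends each 2-simplex [p,q,r] to [q,r] − [p,r] + [p,q]. For instance
  ∂[5,6,7] = [6,7] − [5,7] + [5,6],
  ∂[1,2,6] = [2,6] − [1,6] + [1,2].
As a 21×14 matrix over Z this has rank 13, with invariant factors (1,1,1,1,1,1,1,1,1,1,1,1,1).

Computing H_k = (kernel of ∂_k) / (image of ∂_{k+1}):

  H_0: rank C_0 − rank ∂_1 = 7 − 6 = 1, and the invariant factors of ∂_1 are all 1, so H_0 ≅ Z.
  H_1: rank ker ∂_1 − rank ∂_2 = (21 − 6) − 13 = 2, and the invariant factors of ∂_2 are all 1, so H_1 ≅ Z^2.
  H_2: rank ker ∂_2 − rank ∂_3 = (14 − 13) − 0 = 1, and there is no ∂_3, so H_2 ≅ Z.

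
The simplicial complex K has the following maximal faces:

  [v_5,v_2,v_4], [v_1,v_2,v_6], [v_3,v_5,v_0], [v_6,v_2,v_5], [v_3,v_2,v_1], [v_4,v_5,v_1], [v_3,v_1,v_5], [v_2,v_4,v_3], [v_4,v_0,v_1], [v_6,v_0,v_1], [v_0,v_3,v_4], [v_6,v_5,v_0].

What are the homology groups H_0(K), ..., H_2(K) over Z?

H_0 ≅ Z,  H_1 ≅ Z/2,  H_2 = 0.

Take the total order v_0 < v_1 < v_2 < v_3 < v_4 < v_5 < v_6 on the vertex set. Then K (dimension 2) consists of the simplices:

  0-simplices (7): [v_0], [v_1], [v_2], [v_3], [v_4], [v_5], [v_6]
  1-simplices (18): (18 of them)
  2-simplices (12): (12 of them)

giving chain groups C_0 ≅ Z^7, C_1 ≅ Z^18, C_2 ≅ Z^12.

∂_1: C_1 → C_0 is given by ∂[p,q] = [q] − [p].
As a 7×18 matrix over Z this has rank 6, with invariant factors (1,1,1,1,1,1).

Boundary ∂_2: C_2 → C_1 maps a triangle to the signed sum of its edges. For instance
  ∂[v_1,v_3,v_5] = [v_3,v_5] − [v_1,v_5] + [v_1,v_3],
  ∂[v_1,v_2,v_3] = [v_2,v_3] − [v_1,v_3] + [v_1,v_2].
The 18×12 boundary matrix has rank 12 and Smith normal form diag(1,1,1,1,1,1,1,1,1,1,1,2).

Reading off H_k = ker ∂_k / im ∂_{k+1}:

  H_0: rank C_0 − rank ∂_1 = 7 − 6 = 1, and the invariant factors of ∂_1 are all 1, so H_0 = Z.
  H_1: rank ker ∂_1 − rank ∂_2 = (18 − 6) − 12 = 0, and ∂_2 has invariant factor 2 > 1, so H_1 = Z/2.
  H_2: rank ker ∂_2 − rank ∂_3 = (12 − 12) − 0 = 0, and there is no ∂_3, so H_2 = 0.

As a check, the Euler characteristic is 7 − 18 + 12 = 1, which agrees with 1 − 0 + 0 = 1.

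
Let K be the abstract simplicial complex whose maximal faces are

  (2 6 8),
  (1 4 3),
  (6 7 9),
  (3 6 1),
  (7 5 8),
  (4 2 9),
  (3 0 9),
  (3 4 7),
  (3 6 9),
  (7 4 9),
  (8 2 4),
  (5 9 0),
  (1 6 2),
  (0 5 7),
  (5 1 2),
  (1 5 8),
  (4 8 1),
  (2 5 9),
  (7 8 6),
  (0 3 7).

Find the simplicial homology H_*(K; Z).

Fix the vertex order 0 < 1 < 2 < 3 < 4 < 5 < 6 < 7 < 8 < 9 and write every simplex with vertices in increasing order. Then dim K = 2 and the simplices of K are:

  0-simplices (10): [0], [1], [2], [3], [4], [5], [6], [7], [8], [9]
  1-simplices (30): (30 of them)
  2-simplices (20): (20 of them)

giving chain groups C_0 ≅ Z^10, C_1 ≅ Z^30, C_2 ≅ Z^20.

The boundary map ∂_1: C_1 → C_0 sends each edge [p,q] (with p < q) to q − p.
This gives a 10×30 integer matrix of rank 9; reducing to Smith normal form yields diagonal entries (1,1,1,1,1,1,1,1,1).

Boundary ∂_2: C_2 → C_1 acts by ∂[p,q,r] = [q,r] − [p,r] + [p,q]. For instance
  ∂[0,5,9] = [5,9] − [0,9] + [0,5],
  ∂[3,6,9] = [6,9] − [3,9] + [3,6].
This gives a 30×20 integer matrix of rank 20; reducing to Smith normal form yields diagonal entries (1,1,1,1,1,1,1,1,1,1,1,1,1,1,1,1,1,1,1,2).

From H_k ≅ ker(∂_k) / im(∂_{k+1}) we obtain:

  H_0: rank C_0 − rank ∂_1 = 10 − 9 = 1, and the invariant factors of ∂_1 are all 1, so H_0 = Z.
  H_1: rank ker ∂_1 − rank ∂_2 = (30 − 9) − 20 = 1, and ∂_2 has invariant factor 2 > 1, so H_1 = Z ⊕ Z/2.
  H_2: rank ker ∂_2 − rank ∂_3 = (20 − 20) − 0 = 0, and there is no ∂_3, so H_2 = 0.

As a check, the Euler characteristic is 10 − 30 + 20 = 0, which agrees with 1 − 1 + 0 = 0.
(K is a triangulation of the Klein bottle.)

H_0 = Z,  H_1 = Z ⊕ Z/2,  H_2 = 0.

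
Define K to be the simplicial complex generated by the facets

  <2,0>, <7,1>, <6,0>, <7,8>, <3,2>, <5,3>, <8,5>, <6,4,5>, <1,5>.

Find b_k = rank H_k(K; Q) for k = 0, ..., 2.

Fix the vertex order 0 < 1 < 2 < 3 < 4 < 5 < 6 < 7 < 8 and write every simplex with vertices in increasing order. Then dim K = 2 and the simplices of K are:

  0-simplices (9): [0], [1], [2], [3], [4], [5], [6], [7], [8]
  1-simplices (11): [0,2], [0,6], [1,5], [1,7], [2,3], [3,5], [4,5], [4,6], [5,6], [5,8], [7,8]
  2-simplices (1): [4,5,6]

so the chain groups are C_0 ≅ Z^9, C_1 ≅ Z^11, C_2 ≅ Z^1.

The boundary map ∂_1: C_1 → C_0 is given by ∂[p,q] = [q] − [p]. For instance
  ∂[0,6] = [6] − [0].
The 9×11 boundary matrix has rank 8 and Smith normal form diag(1,1,1,1,1,1,1,1).

∂_2: C_2 → C_1 sends each 2-simplex [p,q,r] to [q,r] − [p,r] + [p,q]. For instance
  ∂[4,5,6] = [5,6] − [4,6] + [4,5].
The resulting 11×1 matrix has rank 1, and its Smith normal form has invariant factors (1).

Computing H_k = (kernel of ∂_k) / (image of ∂_{k+1}):

  H_0: rank C_0 − rank ∂_1 = 9 − 8 = 1, and the invariant factors of ∂_1 are all 1, so H_0 = Z.
  H_1: rank ker ∂_1 − rank ∂_2 = (11 − 8) − 1 = 2, and the invariant factors of ∂_2 are all 1, so H_1 = Z^2.
  H_2: rank ker ∂_2 − rank ∂_3 = (1 − 1) − 0 = 0, and there is no ∂_3, so H_2 = 0.

Hence the Betti numbers are b_0 = 1, b_1 = 2, b_2 = 0.

b_0 = 1, b_1 = 2, b_2 = 0.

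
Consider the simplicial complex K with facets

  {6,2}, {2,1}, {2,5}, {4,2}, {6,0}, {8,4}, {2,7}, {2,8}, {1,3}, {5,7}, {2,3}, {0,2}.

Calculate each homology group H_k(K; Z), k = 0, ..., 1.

H_0 = Z,  H_1 = Z^4.

Fix the vertex order 0 < 1 < 2 < 3 < 4 < 5 < 6 < 7 < 8 and write every simplex with vertices in increasing order. Then dim K = 1 and the simplices of K are:

  0-simplices (9): [0], [1], [2], [3], [4], [5], [6], [7], [8]
  1-simplices (12): [0,2], [0,6], [1,2], [1,3], [2,3], [2,4], [2,5], [2,6], [2,7], [2,8], [4,8], [5,7]

giving chain groups C_0 ≅ Z^9, C_1 ≅ Z^12.

The boundary map ∂_1: C_1 → C_0 maps an edge to its endpoints' difference, ∂[p,q] = q − p. For instance
  ∂[2,8] = [8] − [2].
The resulting 9×12 matrix has rank 8, and its Smith normal form has invariant factors (1,1,1,1,1,1,1,1).

Computing H_k = (kernel of ∂_k) / (image of ∂_{k+1}):

  H_0: rank C_0 − rank ∂_1 = 9 − 8 = 1, and the invariant factors of ∂_1 are all 1, so H_0 ≅ Z.
  H_1: rank ker ∂_1 − rank ∂_2 = (12 − 8) − 0 = 4, and there is no ∂_2, so H_1 ≅ Z^4.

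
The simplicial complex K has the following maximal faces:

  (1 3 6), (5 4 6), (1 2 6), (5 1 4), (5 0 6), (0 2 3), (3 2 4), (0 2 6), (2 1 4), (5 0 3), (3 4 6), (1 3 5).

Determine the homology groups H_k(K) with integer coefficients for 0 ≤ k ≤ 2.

Order the vertices as 0 < 1 < 2 < 3 < 4 < 5 < 6. Listing each simplex with vertices in this order, K has dimension 2 with simplices:

  0-simplices (7): [0], [1], [2], [3], [4], [5], [6]
  1-simplices (18): [0,2], [0,3], [0,5], [0,6], [1,2], [1,3], [1,4], [1,5], [1,6], [2,3], [2,4], [2,6], [3,4], [3,5], [3,6], [4,5], [4,6], [5,6]
  2-simplices (12): [0,2,3], [0,2,6], [0,3,5], [0,5,6], [1,2,4], [1,2,6], [1,3,5], [1,3,6], [1,4,5], [2,3,4], [3,4,6], [4,5,6]

Hence C_0 ≅ Z^7, C_1 ≅ Z^18, C_2 ≅ Z^12.

The boundary map ∂_1: C_1 → C_0 is given by ∂[p,q] = [q] − [p].
This gives a 7×18 integer matrix of rank 6; reducing to Smith normal form yields diagonal entries (1,1,1,1,1,1).

∂_2: C_2 → C_1 maps a triangle to the signed sum of its edges. For instance
  ∂[1,2,6] = [2,6] − [1,6] + [1,2],
  ∂[0,5,6] = [5,6] − [0,6] + [0,5].
The resulting 18×12 matrix has rank 12, and its Smith normal form has invariant factors (1,1,1,1,1,1,1,1,1,1,1,2).

Computing H_k = (kernel of ∂_k) / (image of ∂_{k+1}):

  H_0: rank C_0 − rank ∂_1 = 7 − 6 = 1, and the invariant factors of ∂_1 are all 1, so H_0 = Z.
  H_1: rank ker ∂_1 − rank ∂_2 = (18 − 6) − 12 = 0, and ∂_2 has invariant factor 2 > 1, so H_1 = Z/2.
  H_2: rank ker ∂_2 − rank ∂_3 = (12 − 12) − 0 = 0, and there is no ∂_3, so H_2 = 0.

As a check, the Euler characteristic is 7 − 18 + 12 = 1, which agrees with 1 − 0 + 0 = 1.
(K is a triangulation of the real projective plane RP^2.)

H_0 = Z,  H_1 = Z/2,  H_2 = 0.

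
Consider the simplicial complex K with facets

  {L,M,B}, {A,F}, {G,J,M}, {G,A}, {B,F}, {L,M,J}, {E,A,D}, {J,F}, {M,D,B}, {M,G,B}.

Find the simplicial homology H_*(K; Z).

Take the total order A < B < D < E < F < G < J < L < M on the vertex set. Then K (dimension 2) consists of the simplices:

  0-simplices (9): A, B, D, E, F, G, J, L, M
  1-simplices (17): AD, AE, AF, AG, BD, BF, BG, BL, BM, DE, DM, FJ, GJ, GM, JL, JM, LM
  2-simplices (6): ADE, BDM, BGM, BLM, GJM, JLM

so the chain groups are C_0 ≅ Z^9, C_1 ≅ Z^17, C_2 ≅ Z^6.

Boundary ∂_1: C_1 → C_0 is given by ∂[p,q] = [q] − [p].
The 9×17 boundary matrix has rank 8 and Smith normal form diag(1,1,1,1,1,1,1,1).

Boundary ∂_2: C_2 → C_1 acts by ∂[p,q,r] = [q,r] − [p,r] + [p,q]. For instance
  ∂BGM = GM − BM + BG,
  ∂JLM = LM − JM + JL.
The 17×6 boundary matrix has rank 6 and Smith normal form diag(1,1,1,1,1,1).

Now H_k = ker ∂_k / im ∂_{k+1}, so:

  H_0: rank C_0 − rank ∂_1 = 9 − 8 = 1, and the invariant factors of ∂_1 are all 1, so H_0 ≅ Z.
  H_1: rank ker ∂_1 − rank ∂_2 = (17 − 8) − 6 = 3, and the invariant factors of ∂_2 are all 1, so H_1 ≅ Z^3.
  H_2: rank ker ∂_2 − rank ∂_3 = (6 − 6) − 0 = 0, and there is no ∂_3, so H_2 ≅ 0.

H_0 ≅ Z,  H_1 ≅ Z^3,  H_2 = 0.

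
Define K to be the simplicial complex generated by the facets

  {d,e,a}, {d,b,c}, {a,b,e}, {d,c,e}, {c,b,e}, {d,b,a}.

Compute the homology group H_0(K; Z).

H_0 = Z.

We work with the vertex ordering a < b < c < d < e. The simplices of K, each written with vertices in increasing order, are:

  0-simplices (5): a, b, c, d, e
  1-simplices (9): ab, ad, ae, bc, bd, be, cd, ce, de
  2-simplices (6): abd, abe, ade, bcd, bce, cde

so the chain groups are C_0 ≅ Z^5, C_1 ≅ Z^9, C_2 ≅ Z^6.

The boundary map ∂_1: C_1 → C_0 is given by ∂[p,q] = [q] − [p]. For instance
  ∂cd = d − c.
This gives a 5×9 integer matrix of rank 4; reducing to Smith normal form yields diagonal entries (1,1,1,1).

∂_2: C_2 → C_1 sends each 2-simplex [p,q,r] to [q,r] − [p,r] + [p,q]. For instance
  ∂cde = de − ce + cd,
  ∂abd = bd − ad + ab.
As a 9×6 matrix over Z this has rank 5, with invariant factors (1,1,1,1,1).

Reading off H_k = ker ∂_k / im ∂_{k+1}:

  H_0: rank C_0 − rank ∂_1 = 5 − 4 = 1, and the invariant factors of ∂_1 are all 1, so H_0 = Z.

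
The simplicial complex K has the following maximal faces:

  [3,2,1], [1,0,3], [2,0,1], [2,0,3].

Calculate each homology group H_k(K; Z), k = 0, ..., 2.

Fix the vertex order 0 < 1 < 2 < 3 and write every simplex with vertices in increasing order. Then dim K = 2 and the simplices of K are:

  0-simplices (4): [0], [1], [2], [3]
  1-simplices (6): [0,1], [0,2], [0,3], [1,2], [1,3], [2,3]
  2-simplices (4): [0,1,2], [0,1,3], [0,2,3], [1,2,3]

giving chain groups C_0 ≅ Z^4, C_1 ≅ Z^6, C_2 ≅ Z^4.

The boundary map ∂_1: C_1 → C_0 maps an edge to its endpoints' difference, ∂[p,q] = q − p.
The 4×6 boundary matrix has rank 3 and Smith normal form diag(1,1,1).

∂_2: C_2 → C_1 sends each 2-simplex [p,q,r] to [q,r] − [p,r] + [p,q]. For instance
  ∂[0,1,3] = [1,3] − [0,3] + [0,1],
  ∂[0,1,2] = [1,2] − [0,2] + [0,1].
This gives a 6×4 integer matrix of rank 3; reducing to Smith normal form yields diagonal entries (1,1,1).

Computing H_k = (kernel of ∂_k) / (image of ∂_{k+1}):

  H_0: rank C_0 − rank ∂_1 = 4 − 3 = 1, and the invariant factors of ∂_1 are all 1, so H_0 = Z.
  H_1: rank ker ∂_1 − rank ∂_2 = (6 − 3) − 3 = 0, and the invariant factors of ∂_2 are all 1, so H_1 = 0.
  H_2: rank ker ∂_2 − rank ∂_3 = (4 − 3) − 0 = 1, and there is no ∂_3, so H_2 = Z.

(K is a triangulation of the 2-sphere S^2.)

H_0 = Z,  H_1 = 0,  H_2 = Z.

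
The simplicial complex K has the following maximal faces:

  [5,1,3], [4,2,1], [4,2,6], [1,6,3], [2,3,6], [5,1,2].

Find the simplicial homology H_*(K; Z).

K has 6 vertices, 12 edges, 6 triangles.
rank ∂_0 = 0, rank ∂_1 = 5 ⇒ b_0 = 6 − 0 − 5 = 1; all invariant factors of ∂_1 are 1 so no torsion. So H_0 ≅ Z.
rank ∂_1 = 5, rank ∂_2 = 6 ⇒ b_1 = 12 − 5 − 6 = 1; all invariant factors of ∂_2 are 1 so no torsion. So H_1 ≅ Z.
rank ∂_2 = 6, rank ∂_3 = 0 ⇒ b_2 = 6 − 6 − 0 = 0. So H_2 ≅ 0.

H_0 = Z,  H_1 = Z,  H_2 = 0.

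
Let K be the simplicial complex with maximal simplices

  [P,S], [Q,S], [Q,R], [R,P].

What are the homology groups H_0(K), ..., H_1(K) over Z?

H_0 ≅ Z,  H_1 ≅ Z.

Order the vertices as P < Q < R < S. Listing each simplex with vertices in this order, K has dimension 1 with simplices:

  0-simplices (4): P, Q, R, S
  1-simplices (4): PR, PS, QR, QS

Hence C_0 ≅ Z^4, C_1 ≅ Z^4.

The boundary map ∂_1: C_1 → C_0 is given by ∂[p,q] = [q] − [p].
This gives a 4×4 integer matrix of rank 3; reducing to Smith normal form yields diagonal entries (1,1,1).

Computing H_k = (kernel of ∂_k) / (image of ∂_{k+1}):

  H_0: rank C_0 − rank ∂_1 = 4 − 3 = 1, and the invariant factors of ∂_1 are all 1, so H_0 ≅ Z.
  H_1: rank ker ∂_1 − rank ∂_2 = (4 − 3) − 0 = 1, and there is no ∂_2, so H_1 ≅ Z.

As a check, the Euler characteristic is 4 − 4 = 0, which agrees with 1 − 1 = 0.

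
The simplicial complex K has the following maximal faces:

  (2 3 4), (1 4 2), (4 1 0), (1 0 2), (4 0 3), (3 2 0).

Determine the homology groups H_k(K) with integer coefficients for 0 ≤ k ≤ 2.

H_0 ≅ Z,  H_1 = 0,  H_2 ≅ Z.

Order the vertices as 0 < 1 < 2 < 3 < 4. Listing each simplex with vertices in this order, K has dimension 2 with simplices:

  0-simplices (5): [0], [1], [2], [3], [4]
  1-simplices (9): [0,1], [0,2], [0,3], [0,4], [1,2], [1,4], [2,3], [2,4], [3,4]
  2-simplices (6): [0,1,2], [0,1,4], [0,2,3], [0,3,4], [1,2,4], [2,3,4]

so the chain groups are C_0 ≅ Z^5, C_1 ≅ Z^9, C_2 ≅ Z^6.

The boundary map ∂_1: C_1 → C_0 sends each edge [p,q] (with p < q) to q − p.
The resulting 5×9 matrix has rank 4, and its Smith normal form has invariant factors (1,1,1,1).

Boundary ∂_2: C_2 → C_1 sends each 2-simplex [p,q,r] to [q,r] − [p,r] + [p,q]. For instance
  ∂[0,1,4] = [1,4] − [0,4] + [0,1],
  ∂[1,2,4] = [2,4] − [1,4] + [1,2].
The 9×6 boundary matrix has rank 5 and Smith normal form diag(1,1,1,1,1).

Reading off H_k = ker ∂_k / im ∂_{k+1}:

  H_0: rank C_0 − rank ∂_1 = 5 − 4 = 1, and the invariant factors of ∂_1 are all 1, so H_0 = Z.
  H_1: rank ker ∂_1 − rank ∂_2 = (9 − 4) − 5 = 0, and the invariant factors of ∂_2 are all 1, so H_1 = 0.
  H_2: rank ker ∂_2 − rank ∂_3 = (6 − 5) − 0 = 1, and there is no ∂_3, so H_2 = Z.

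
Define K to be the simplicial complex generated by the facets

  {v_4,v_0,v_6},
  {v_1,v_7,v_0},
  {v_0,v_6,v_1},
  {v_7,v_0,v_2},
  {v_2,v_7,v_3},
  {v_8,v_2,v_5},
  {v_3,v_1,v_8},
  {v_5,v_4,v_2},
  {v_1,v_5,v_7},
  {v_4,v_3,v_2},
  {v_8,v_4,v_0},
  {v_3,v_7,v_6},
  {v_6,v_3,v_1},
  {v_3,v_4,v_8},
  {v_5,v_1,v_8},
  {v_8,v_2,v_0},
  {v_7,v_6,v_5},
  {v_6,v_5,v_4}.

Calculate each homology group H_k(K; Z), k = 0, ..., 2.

H_0 = Z,  H_1 = Z × Z/2,  H_2 = 0.

K has 9 vertices, 27 edges, 18 triangles.
rank ∂_0 = 0, rank ∂_1 = 8 ⇒ b_0 = 9 − 0 − 8 = 1; all invariant factors of ∂_1 are 1 so no torsion. So H_0 ≅ Z.
rank ∂_1 = 8, rank ∂_2 = 18 ⇒ b_1 = 27 − 8 − 18 = 1; ∂_2 has invariant factor(s) [2] giving torsion. So H_1 ≅ Z × Z/2.
rank ∂_2 = 18, rank ∂_3 = 0 ⇒ b_2 = 18 − 18 − 0 = 0. So H_2 ≅ 0.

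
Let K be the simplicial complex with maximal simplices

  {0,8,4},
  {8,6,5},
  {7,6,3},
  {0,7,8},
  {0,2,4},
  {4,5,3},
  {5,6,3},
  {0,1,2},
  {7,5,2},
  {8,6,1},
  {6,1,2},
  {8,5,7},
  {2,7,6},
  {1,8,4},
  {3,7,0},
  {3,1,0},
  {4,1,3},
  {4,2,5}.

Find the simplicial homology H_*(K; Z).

H_0 = Z,  H_1 = Z ⊕ Z/2,  H_2 = 0.

We work with the vertex ordering 0 < 1 < 2 < 3 < 4 < 5 < 6 < 7 < 8. The simplices of K, each written with vertices in increasing order, are:

  0-simplices (9): [0], [1], [2], [3], [4], [5], [6], [7], [8]
  1-simplices (27): (27 of them)
  2-simplices (18): [0,1,2], [0,1,3], [0,2,4], [0,3,7], [0,4,8], [0,7,8], [1,2,6], [1,3,4], [1,4,8], [1,6,8], [2,4,5], [2,5,7], [2,6,7], [3,4,5], [3,5,6], [3,6,7], [5,6,8], [5,7,8]

so the chain groups are C_0 ≅ Z^9, C_1 ≅ Z^27, C_2 ≅ Z^18.

∂_1: C_1 → C_0 maps an edge to its endpoints' difference, ∂[p,q] = q − p. For instance
  ∂[1,6] = [6] − [1].
The resulting 9×27 matrix has rank 8, and its Smith normal form has invariant factors (1,1,1,1,1,1,1,1).

The boundary map ∂_2: C_2 → C_1 sends each 2-simplex [p,q,r] to [q,r] − [p,r] + [p,q]. For instance
  ∂[1,4,8] = [4,8] − [1,8] + [1,4],
  ∂[1,6,8] = [6,8] − [1,8] + [1,6].
The 27×18 boundary matrix has rank 18 and Smith normal form diag(1,1,1,1,1,1,1,1,1,1,1,1,1,1,1,1,1,2).

Now H_k = ker ∂_k / im ∂_{k+1}, so:

  H_0: rank C_0 − rank ∂_1 = 9 − 8 = 1, and the invariant factors of ∂_1 are all 1, so H_0 ≅ Z.
  H_1: rank ker ∂_1 − rank ∂_2 = (27 − 8) − 18 = 1, and ∂_2 has invariant factor 2 > 1, so H_1 ≅ Z ⊕ Z/2.
  H_2: rank ker ∂_2 − rank ∂_3 = (18 − 18) − 0 = 0, and there is no ∂_3, so H_2 ≅ 0.

As a check, the Euler characteristic is 9 − 27 + 18 = 0, which agrees with 1 − 1 + 0 = 0.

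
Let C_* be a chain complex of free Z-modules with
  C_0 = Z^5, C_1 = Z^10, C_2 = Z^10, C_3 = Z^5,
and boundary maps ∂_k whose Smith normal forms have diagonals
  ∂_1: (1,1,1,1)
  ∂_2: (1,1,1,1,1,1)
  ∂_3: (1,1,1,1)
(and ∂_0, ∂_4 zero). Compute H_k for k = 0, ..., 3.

H_0 ≅ Z,  H_1 = 0,  H_2 = 0,  H_3 ≅ Z.

H_0: b_0 = 5 − 0 − 4 = 1; torsion from ∂_1 factors > 1: none. So H_0 ≅ Z.
H_1: b_1 = 10 − 4 − 6 = 0; torsion from ∂_2 factors > 1: none. So H_1 ≅ 0.
H_2: b_2 = 10 − 6 − 4 = 0; torsion from ∂_3 factors > 1: none. So H_2 ≅ 0.
H_3: b_3 = 5 − 4 − 0 = 1; torsion from ∂_4 factors > 1: none. So H_3 ≅ Z.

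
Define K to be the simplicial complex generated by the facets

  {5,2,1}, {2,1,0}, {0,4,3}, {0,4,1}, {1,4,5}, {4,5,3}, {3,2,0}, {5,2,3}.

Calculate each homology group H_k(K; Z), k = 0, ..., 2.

We work with the vertex ordering 0 < 1 < 2 < 3 < 4 < 5. The simplices of K, each written with vertices in increasing order, are:

  0-simplices (6): [0], [1], [2], [3], [4], [5]
  1-simplices (12): [0,1], [0,2], [0,3], [0,4], [1,2], [1,4], [1,5], [2,3], [2,5], [3,4], [3,5], [4,5]
  2-simplices (8): [0,1,2], [0,1,4], [0,2,3], [0,3,4], [1,2,5], [1,4,5], [2,3,5], [3,4,5]

so the chain groups are C_0 ≅ Z^6, C_1 ≅ Z^12, C_2 ≅ Z^8.

The boundary map ∂_1: C_1 → C_0 sends each edge [p,q] (with p < q) to q − p.
This gives a 6×12 integer matrix of rank 5; reducing to Smith normal form yields diagonal entries (1,1,1,1,1).

∂_2: C_2 → C_1 acts by ∂[p,q,r] = [q,r] − [p,r] + [p,q]. For instance
  ∂[1,2,5] = [2,5] − [1,5] + [1,2],
  ∂[0,3,4] = [3,4] − [0,4] + [0,3].
The 12×8 boundary matrix has rank 7 and Smith normal form diag(1,1,1,1,1,1,1).

From H_k ≅ ker(∂_k) / im(∂_{k+1}) we obtain:

  H_0: rank C_0 − rank ∂_1 = 6 − 5 = 1, and the invariant factors of ∂_1 are all 1, so H_0 ≅ Z.
  H_1: rank ker ∂_1 − rank ∂_2 = (12 − 5) − 7 = 0, and the invariant factors of ∂_2 are all 1, so H_1 ≅ 0.
  H_2: rank ker ∂_2 − rank ∂_3 = (8 − 7) − 0 = 1, and there is no ∂_3, so H_2 ≅ Z.

As a check, the Euler characteristic is 6 − 12 + 8 = 2, which agrees with 1 − 0 + 1 = 2.

H_0 ≅ Z,  H_1 = 0,  H_2 ≅ Z.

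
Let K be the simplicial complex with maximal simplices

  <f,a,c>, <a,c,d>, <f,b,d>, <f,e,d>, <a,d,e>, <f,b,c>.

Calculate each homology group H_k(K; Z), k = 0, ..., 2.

Fix the vertex order a < b < c < d < e < f and write every simplex with vertices in increasing order. Then dim K = 2 and the simplices of K are:

  0-simplices (6): a, b, c, d, e, f
  1-simplices (12): ac, ad, ae, af, bc, bd, bf, cd, cf, de, df, ef
  2-simplices (6): acd, acf, ade, bcf, bdf, def

Hence C_0 ≅ Z^6, C_1 ≅ Z^12, C_2 ≅ Z^6.

∂_1: C_1 → C_0 is given by ∂[p,q] = [q] − [p]. For instance
  ∂ac = c − a.
This gives a 6×12 integer matrix of rank 5; reducing to Smith normal form yields diagonal entries (1,1,1,1,1).

∂_2: C_2 → C_1 acts by ∂[p,q,r] = [q,r] − [p,r] + [p,q]. For instance
  ∂bdf = df − bf + bd,
  ∂ade = de − ae + ad.
The resulting 12×6 matrix has rank 6, and its Smith normal form has invariant factors (1,1,1,1,1,1).

Computing H_k = (kernel of ∂_k) / (image of ∂_{k+1}):

  H_0: rank C_0 − rank ∂_1 = 6 − 5 = 1, and the invariant factors of ∂_1 are all 1, so H_0 = Z.
  H_1: rank ker ∂_1 − rank ∂_2 = (12 − 5) − 6 = 1, and the invariant factors of ∂_2 are all 1, so H_1 = Z.
  H_2: rank ker ∂_2 − rank ∂_3 = (6 − 6) − 0 = 0, and there is no ∂_3, so H_2 = 0.

As a check, the Euler characteristic is 6 − 12 + 6 = 0, which agrees with 1 − 1 + 0 = 0.

H_0 = Z,  H_1 = Z,  H_2 = 0.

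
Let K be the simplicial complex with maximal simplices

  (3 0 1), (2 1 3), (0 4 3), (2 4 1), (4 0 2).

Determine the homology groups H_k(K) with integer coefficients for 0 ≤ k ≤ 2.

H_0 = Z,  H_1 = Z,  H_2 = 0.

Order the vertices as 0 < 1 < 2 < 3 < 4. Listing each simplex with vertices in this order, K has dimension 2 with simplices:

  0-simplices (5): [0], [1], [2], [3], [4]
  1-simplices (10): [0,1], [0,2], [0,3], [0,4], [1,2], [1,3], [1,4], [2,3], [2,4], [3,4]
  2-simplices (5): [0,1,3], [0,2,4], [0,3,4], [1,2,3], [1,2,4]

so the chain groups are C_0 ≅ Z^5, C_1 ≅ Z^10, C_2 ≅ Z^5.

Boundary ∂_1: C_1 → C_0 sends each edge [p,q] (with p < q) to q − p. For instance
  ∂[0,4] = [4] − [0].
As a 5×10 matrix over Z this has rank 4, with invariant factors (1,1,1,1).

The boundary map ∂_2: C_2 → C_1 acts by ∂[p,q,r] = [q,r] − [p,r] + [p,q]. For instance
  ∂[0,1,3] = [1,3] − [0,3] + [0,1],
  ∂[1,2,3] = [2,3] − [1,3] + [1,2].
As a 10×5 matrix over Z this has rank 5, with invariant factors (1,1,1,1,1).

Computing H_k = (kernel of ∂_k) / (image of ∂_{k+1}):

  H_0: rank C_0 − rank ∂_1 = 5 − 4 = 1, and the invariant factors of ∂_1 are all 1, so H_0 = Z.
  H_1: rank ker ∂_1 − rank ∂_2 = (10 − 4) − 5 = 1, and the invariant factors of ∂_2 are all 1, so H_1 = Z.
  H_2: rank ker ∂_2 − rank ∂_3 = (5 − 5) − 0 = 0, and there is no ∂_3, so H_2 = 0.

As a check, the Euler characteristic is 5 − 10 + 5 = 0, which agrees with 1 − 1 + 0 = 0.
(K is a triangulation of the Möbius band.)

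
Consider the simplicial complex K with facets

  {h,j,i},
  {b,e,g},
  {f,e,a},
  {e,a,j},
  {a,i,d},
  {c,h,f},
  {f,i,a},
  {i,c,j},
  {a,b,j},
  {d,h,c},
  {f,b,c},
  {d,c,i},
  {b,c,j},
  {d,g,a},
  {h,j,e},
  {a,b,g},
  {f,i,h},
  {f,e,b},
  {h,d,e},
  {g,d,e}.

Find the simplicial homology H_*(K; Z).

Take the total order a < b < c < d < e < f < g < h < i < j on the vertex set. Then K (dimension 2) consists of the simplices:

  0-simplices (10): a, b, c, d, e, f, g, h, i, j
  1-simplices (30): ab, ad, ae, af, ag, ai, aj, bc, be, bf, bg, bj, cd, cf, ch, ci, cj, de, dg, dh, di, ef, eg, eh, ej, fh, fi, hi, hj, ij
  2-simplices (20): abg, abj, adg, adi, aef, aej, afi, bcf, bcj, bef, beg, cdh, cdi, cfh, cij, deg, deh, ehj, fhi, hij

Hence C_0 ≅ Z^10, C_1 ≅ Z^30, C_2 ≅ Z^20.

∂_1: C_1 → C_0 sends each edge [p,q] (with p < q) to q − p.
The 10×30 boundary matrix has rank 9 and Smith normal form diag(1,1,1,1,1,1,1,1,1).

∂_2: C_2 → C_1 maps a triangle to the signed sum of its edges. For instance
  ∂fhi = hi − fi + fh,
  ∂cij = ij − cj + ci.
The resulting 30×20 matrix has rank 20, and its Smith normal form has invariant factors (1,1,1,1,1,1,1,1,1,1,1,1,1,1,1,1,1,1,1,2).

Now H_k = ker ∂_k / im ∂_{k+1}, so:

  H_0: rank C_0 − rank ∂_1 = 10 − 9 = 1, and the invariant factors of ∂_1 are all 1, so H_0 = Z.
  H_1: rank ker ∂_1 − rank ∂_2 = (30 − 9) − 20 = 1, and ∂_2 has invariant factor 2 > 1, so H_1 = Z ⊕ Z/2.
  H_2: rank ker ∂_2 − rank ∂_3 = (20 − 20) − 0 = 0, and there is no ∂_3, so H_2 = 0.

As a check, the Euler characteristic is 10 − 30 + 20 = 0, which agrees with 1 − 1 + 0 = 0.

H_0 = Z,  H_1 = Z ⊕ Z/2,  H_2 = 0.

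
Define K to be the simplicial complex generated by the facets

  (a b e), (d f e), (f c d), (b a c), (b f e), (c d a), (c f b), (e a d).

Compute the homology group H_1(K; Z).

H_1 ≅ 0.

Take the total order a < b < c < d < e < f on the vertex set. Then K (dimension 2) consists of the simplices:

  0-simplices (6): a, b, c, d, e, f
  1-simplices (12): ab, ac, ad, ae, bc, be, bf, cd, cf, de, df, ef
  2-simplices (8): abc, abe, acd, ade, bcf, bef, cdf, def

Hence C_0 ≅ Z^6, C_1 ≅ Z^12, C_2 ≅ Z^8.

Boundary ∂_1: C_1 → C_0 is given by ∂[p,q] = [q] − [p]. For instance
  ∂bc = c − b.
As a 6×12 matrix over Z this has rank 5, with invariant factors (1,1,1,1,1).

Boundary ∂_2: C_2 → C_1 sends each 2-simplex [p,q,r] to [q,r] − [p,r] + [p,q]. For instance
  ∂abe = be − ae + ab,
  ∂def = ef − df + de.
The 12×8 boundary matrix has rank 7 and Smith normal form diag(1,1,1,1,1,1,1).

From H_k ≅ ker(∂_k) / im(∂_{k+1}) we obtain:

  H_1: rank ker ∂_1 − rank ∂_2 = (12 − 5) − 7 = 0, and the invariant factors of ∂_2 are all 1, so H_1 ≅ 0.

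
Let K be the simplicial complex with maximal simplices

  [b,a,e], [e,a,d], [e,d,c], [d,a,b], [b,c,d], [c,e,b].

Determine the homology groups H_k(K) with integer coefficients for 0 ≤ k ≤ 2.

Order the vertices as a < b < c < d < e. Listing each simplex with vertices in this order, K has dimension 2 with simplices:

  0-simplices (5): a, b, c, d, e
  1-simplices (9): ab, ad, ae, bc, bd, be, cd, ce, de
  2-simplices (6): abd, abe, ade, bcd, bce, cde

giving chain groups C_0 ≅ Z^5, C_1 ≅ Z^9, C_2 ≅ Z^6.

Boundary ∂_1: C_1 → C_0 is given by ∂[p,q] = [q] − [p]. For instance
  ∂ae = e − a.
The 5×9 boundary matrix has rank 4 and Smith normal form diag(1,1,1,1).

The boundary map ∂_2: C_2 → C_1 maps a triangle to the signed sum of its edges. For instance
  ∂bce = ce − be + bc,
  ∂abd = bd − ad + ab.
This gives a 9×6 integer matrix of rank 5; reducing to Smith normal form yields diagonal entries (1,1,1,1,1).

Computing H_k = (kernel of ∂_k) / (image of ∂_{k+1}):

  H_0: rank C_0 − rank ∂_1 = 5 − 4 = 1, and the invariant factors of ∂_1 are all 1, so H_0 = Z.
  H_1: rank ker ∂_1 − rank ∂_2 = (9 − 4) − 5 = 0, and the invariant factors of ∂_2 are all 1, so H_1 = 0.
  H_2: rank ker ∂_2 − rank ∂_3 = (6 − 5) − 0 = 1, and there is no ∂_3, so H_2 = Z.

H_0 ≅ Z,  H_1 = 0,  H_2 ≅ Z.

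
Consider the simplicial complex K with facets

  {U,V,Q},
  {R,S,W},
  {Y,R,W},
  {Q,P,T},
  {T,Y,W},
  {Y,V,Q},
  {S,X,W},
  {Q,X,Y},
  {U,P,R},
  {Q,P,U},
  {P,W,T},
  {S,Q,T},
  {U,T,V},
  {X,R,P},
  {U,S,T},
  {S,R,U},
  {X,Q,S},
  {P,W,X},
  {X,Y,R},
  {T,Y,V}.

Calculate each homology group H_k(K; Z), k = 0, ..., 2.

Fix the vertex order P < Q < R < S < T < U < V < W < X < Y and write every simplex with vertices in increasing order. Then dim K = 2 and the simplices of K are:

  0-simplices (10): P, Q, R, S, T, U, V, W, X, Y
  1-simplices (30): PQ, PR, PT, PU, PW, PX, QS, QT, QU, QV, QX, QY, RS, RU, RW, RX, RY, ST, SU, SW, SX, TU, TV, TW, TY, UV, VY, WX, WY, XY
  2-simplices (20): PQT, PQU, PRU, PRX, PTW, PWX, QST, QSX, QUV, QVY, QXY, RSU, RSW, RWY, RXY, STU, SWX, TUV, TVY, TWY

giving chain groups C_0 ≅ Z^10, C_1 ≅ Z^30, C_2 ≅ Z^20.

The boundary map ∂_1: C_1 → C_0 is given by ∂[p,q] = [q] − [p]. For instance
  ∂RS = S − R.
This gives a 10×30 integer matrix of rank 9; reducing to Smith normal form yields diagonal entries (1,1,1,1,1,1,1,1,1).

∂_2: C_2 → C_1 sends each 2-simplex [p,q,r] to [q,r] − [p,r] + [p,q]. For instance
  ∂STU = TU − SU + ST,
  ∂SWX = WX − SX + SW.
This gives a 30×20 integer matrix of rank 20; reducing to Smith normal form yields diagonal entries (1,1,1,1,1,1,1,1,1,1,1,1,1,1,1,1,1,1,1,2).

Now H_k = ker ∂_k / im ∂_{k+1}, so:

  H_0: rank C_0 − rank ∂_1 = 10 − 9 = 1, and the invariant factors of ∂_1 are all 1, so H_0 = Z.
  H_1: rank ker ∂_1 − rank ∂_2 = (30 − 9) − 20 = 1, and ∂_2 has invariant factor 2 > 1, so H_1 = Z ⊕ Z_2.
  H_2: rank ker ∂_2 − rank ∂_3 = (20 − 20) − 0 = 0, and there is no ∂_3, so H_2 = 0.

H_0 = Z,  H_1 = Z ⊕ Z_2,  H_2 = 0.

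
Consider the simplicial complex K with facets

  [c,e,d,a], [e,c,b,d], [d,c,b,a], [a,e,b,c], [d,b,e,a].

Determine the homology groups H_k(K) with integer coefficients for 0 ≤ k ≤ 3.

H_0 = Z,  H_1 = 0,  H_2 = 0,  H_3 = Z.

We work with the vertex ordering a < b < c < d < e. The simplices of K, each written with vertices in increasing order, are:

  0-simplices (5): a, b, c, d, e
  1-simplices (10): ab, ac, ad, ae, bc, bd, be, cd, ce, de
  2-simplices (10): abc, abd, abe, acd, ace, ade, bcd, bce, bde, cde
  3-simplices (5): abcd, abce, abde, acde, bcde

Hence C_0 ≅ Z^5, C_1 ≅ Z^10, C_2 ≅ Z^10, C_3 ≅ Z^5.

Boundary ∂_1: C_1 → C_0 is given by ∂[p,q] = [q] − [p]. For instance
  ∂ae = e − a.
The 5×10 boundary matrix has rank 4 and Smith normal form diag(1,1,1,1).

∂_2: C_2 → C_1 acts by ∂[p,q,r] = [q,r] − [p,r] + [p,q]. For instance
  ∂acd = cd − ad + ac,
  ∂bcd = cd − bd + bc.
The resulting 10×10 matrix has rank 6, and its Smith normal form has invariant factors (1,1,1,1,1,1).

∂_3: C_3 → C_2 sends each 3-simplex σ to the alternating sum Σ_i (−1)^i (σ with its i-th vertex removed). For instance
  ∂abcd = bcd − acd + abd − abc,
  ∂acde = cde − ade + ace − acd.
The resulting 10×5 matrix has rank 4, and its Smith normal form has invariant factors (1,1,1,1).

Now H_k = ker ∂_k / im ∂_{k+1}, so:

  H_0: rank C_0 − rank ∂_1 = 5 − 4 = 1, and the invariant factors of ∂_1 are all 1, so H_0 ≅ Z.
  H_1: rank ker ∂_1 − rank ∂_2 = (10 − 4) − 6 = 0, and the invariant factors of ∂_2 are all 1, so H_1 ≅ 0.
  H_2: rank ker ∂_2 − rank ∂_3 = (10 − 6) − 4 = 0, and the invariant factors of ∂_3 are all 1, so H_2 ≅ 0.
  H_3: rank ker ∂_3 − rank ∂_4 = (5 − 4) − 0 = 1, and there is no ∂_4, so H_3 ≅ Z.

As a check, the Euler characteristic is 5 − 10 + 10 − 5 = 0, which agrees with 1 − 0 + 0 − 1 = 0.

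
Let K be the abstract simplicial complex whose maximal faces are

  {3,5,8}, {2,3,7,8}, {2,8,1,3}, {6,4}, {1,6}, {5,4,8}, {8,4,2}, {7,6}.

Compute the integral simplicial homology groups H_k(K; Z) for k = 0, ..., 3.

H_0 = Z,  H_1 = Z^2,  H_2 = 0,  H_3 = 0.

Fix the vertex order 1 < 2 < 3 < 4 < 5 < 6 < 7 < 8 and write every simplex with vertices in increasing order. Then dim K = 3 and the simplices of K are:

  0-simplices (8): [1], [2], [3], [4], [5], [6], [7], [8]
  1-simplices (17): [1,2], [1,3], [1,6], [1,8], [2,3], [2,4], [2,7], [2,8], [3,5], [3,7], [3,8], [4,5], [4,6], [4,8], [5,8], [6,7], [7,8]
  2-simplices (10): [1,2,3], [1,2,8], [1,3,8], [2,3,7], [2,3,8], [2,4,8], [2,7,8], [3,5,8], [3,7,8], [4,5,8]
  3-simplices (2): [1,2,3,8], [2,3,7,8]

Hence C_0 ≅ Z^8, C_1 ≅ Z^17, C_2 ≅ Z^10, C_3 ≅ Z^2.

The boundary map ∂_1: C_1 → C_0 sends each edge [p,q] (with p < q) to q − p. For instance
  ∂[4,6] = [6] − [4].
The 8×17 boundary matrix has rank 7 and Smith normal form diag(1,1,1,1,1,1,1).

The boundary map ∂_2: C_2 → C_1 sends each 2-simplex [p,q,r] to [q,r] − [p,r] + [p,q]. For instance
  ∂[1,2,8] = [2,8] − [1,8] + [1,2],
  ∂[1,2,3] = [2,3] − [1,3] + [1,2].
The resulting 17×10 matrix has rank 8, and its Smith normal form has invariant factors (1,1,1,1,1,1,1,1).

Boundary ∂_3: C_3 → C_2 sends each 3-simplex σ to the alternating sum Σ_i (−1)^i (σ with its i-th vertex removed). For instance
  ∂[1,2,3,8] = [2,3,8] − [1,3,8] + [1,2,8] − [1,2,3],
  ∂[2,3,7,8] = [3,7,8] − [2,7,8] + [2,3,8] − [2,3,7].
The 10×2 boundary matrix has rank 2 and Smith normal form diag(1,1).

From H_k ≅ ker(∂_k) / im(∂_{k+1}) we obtain:

  H_0: rank C_0 − rank ∂_1 = 8 − 7 = 1, and the invariant factors of ∂_1 are all 1, so H_0 = Z.
  H_1: rank ker ∂_1 − rank ∂_2 = (17 − 7) − 8 = 2, and the invariant factors of ∂_2 are all 1, so H_1 = Z^2.
  H_2: rank ker ∂_2 − rank ∂_3 = (10 − 8) − 2 = 0, and the invariant factors of ∂_3 are all 1, so H_2 = 0.
  H_3: rank ker ∂_3 − rank ∂_4 = (2 − 2) − 0 = 0, and there is no ∂_4, so H_3 = 0.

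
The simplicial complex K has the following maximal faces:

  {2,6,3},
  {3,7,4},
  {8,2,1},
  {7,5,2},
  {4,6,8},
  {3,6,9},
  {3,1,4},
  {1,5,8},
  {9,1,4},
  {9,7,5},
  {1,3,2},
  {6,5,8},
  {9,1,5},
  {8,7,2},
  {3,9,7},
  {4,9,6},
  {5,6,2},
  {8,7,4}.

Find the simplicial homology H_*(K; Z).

K has 9 vertices, 27 edges, 18 triangles.
rank ∂_0 = 0, rank ∂_1 = 8 ⇒ b_0 = 9 − 0 − 8 = 1; all invariant factors of ∂_1 are 1 so no torsion. So H_0 = Z.
rank ∂_1 = 8, rank ∂_2 = 18 ⇒ b_1 = 27 − 8 − 18 = 1; ∂_2 has invariant factor(s) [2] giving torsion. So H_1 = Z ⊕ Z/2.
rank ∂_2 = 18, rank ∂_3 = 0 ⇒ b_2 = 18 − 18 − 0 = 0. So H_2 = 0.

H_0 = Z,  H_1 = Z ⊕ Z/2,  H_2 = 0.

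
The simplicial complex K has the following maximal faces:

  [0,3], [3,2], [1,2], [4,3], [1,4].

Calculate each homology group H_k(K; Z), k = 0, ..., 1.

H_0 ≅ Z,  H_1 ≅ Z.

Take the total order 0 < 1 < 2 < 3 < 4 on the vertex set. Then K (dimension 1) consists of the simplices:

  0-simplices (5): [0], [1], [2], [3], [4]
  1-simplices (5): [0,3], [1,2], [1,4], [2,3], [3,4]

giving chain groups C_0 ≅ Z^5, C_1 ≅ Z^5.

∂_1: C_1 → C_0 is given by ∂[p,q] = [q] − [p].
The resulting 5×5 matrix has rank 4, and its Smith normal form has invariant factors (1,1,1,1).

Computing H_k = (kernel of ∂_k) / (image of ∂_{k+1}):

  H_0: rank C_0 − rank ∂_1 = 5 − 4 = 1, and the invariant factors of ∂_1 are all 1, so H_0 = Z.
  H_1: rank ker ∂_1 − rank ∂_2 = (5 − 4) − 0 = 1, and there is no ∂_2, so H_1 = Z.

As a check, the Euler characteristic is 5 − 5 = 0, which agrees with 1 − 1 = 0.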